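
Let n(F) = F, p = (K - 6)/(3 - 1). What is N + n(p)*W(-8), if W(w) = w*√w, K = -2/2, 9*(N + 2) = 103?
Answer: 85/9 + 56*I*√2 ≈ 9.4444 + 79.196*I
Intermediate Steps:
N = 85/9 (N = -2 + (⅑)*103 = -2 + 103/9 = 85/9 ≈ 9.4444)
K = -1 (K = -2*½ = -1)
p = -7/2 (p = (-1 - 6)/(3 - 1) = -7/2 ≈ -3.5000)
W(w) = w^(3/2)
N + n(p)*W(-8) = 85/9 - (-56)*I*√2 = 85/9 + 56*I*√2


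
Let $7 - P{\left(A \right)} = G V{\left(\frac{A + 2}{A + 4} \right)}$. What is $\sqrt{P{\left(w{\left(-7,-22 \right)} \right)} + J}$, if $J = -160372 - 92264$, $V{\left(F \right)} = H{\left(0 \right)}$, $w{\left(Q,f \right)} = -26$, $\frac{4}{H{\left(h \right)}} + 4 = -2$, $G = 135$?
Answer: $i \sqrt{252539} \approx 502.53 i$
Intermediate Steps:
$H{\left(h \right)} = - \frac{2}{3}$ ($H{\left(h \right)} = \frac{4}{-4 - 2} = \frac{4}{-6} = 4 \left(- \frac{1}{6}\right) = - \frac{2}{3}$)
$V{\left(F \right)} = - \frac{2}{3}$
$P{\left(A \right)} = 97$ ($P{\left(A \right)} = 7 - 135 \left(- \frac{2}{3}\right) = 7 - -90 = 7 + 90 = 97$)
$J = -252636$
$\sqrt{P{\left(w{\left(-7,-22 \right)} \right)} + J} = \sqrt{97 - 252636} = \sqrt{-252539} = i \sqrt{252539}$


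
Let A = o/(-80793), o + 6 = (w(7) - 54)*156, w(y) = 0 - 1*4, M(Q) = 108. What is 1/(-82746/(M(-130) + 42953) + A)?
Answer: -386558597/699491476 ≈ -0.55263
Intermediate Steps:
w(y) = -4 (w(y) = 0 - 4 = -4)
o = -9054 (o = -6 + (-4 - 54)*156 = -6 - 58*156 = -6 - 9048 = -9054)
A = 1006/8977 (A = -9054/(-80793) = -9054*(-1/80793) = 1006/8977 ≈ 0.11206)
1/(-82746/(M(-130) + 42953) + A) = 1/(-82746/(108 + 42953) + 1006/8977) = 1/(-82746/43061 + 1006/8977) = 1/(-699491476/386558597) = -386558597/699491476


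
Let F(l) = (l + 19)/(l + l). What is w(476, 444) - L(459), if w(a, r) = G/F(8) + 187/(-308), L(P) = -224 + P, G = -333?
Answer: -36367/84 ≈ -432.94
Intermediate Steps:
F(l) = (19 + l)/(2*l) (F(l) = (19 + l)/((2*l)) = (19 + l)*(1/(2*l)) = (19 + l)/(2*l))
w(a, r) = -16627/84 (w(a, r) = -333*16/(19 + 8) + 187/(-308) = -333/((½)*(⅛)*27) + 187*(-1/308) = -333/27/16 - 17/28 = -333*16/27 - 17/28 = -592/3 - 17/28 = -16627/84)
w(476, 444) - L(459) = -16627/84 - (-224 + 459) = -16627/84 - 1*235 = -16627/84 - 235 = -36367/84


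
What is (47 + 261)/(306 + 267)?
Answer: 308/573 ≈ 0.53752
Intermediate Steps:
(47 + 261)/(306 + 267) = 308/573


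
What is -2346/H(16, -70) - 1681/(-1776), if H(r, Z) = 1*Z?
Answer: 2142083/62160 ≈ 34.461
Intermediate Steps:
H(r, Z) = Z
-2346/H(16, -70) - 1681/(-1776) = -2346/(-70) - 1681/(-1776) = -2346*(-1/70) - 1681*(-1/1776) = 1173/35 + 1681/1776 = 2142083/62160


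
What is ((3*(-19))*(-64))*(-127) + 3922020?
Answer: 3458724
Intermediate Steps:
((3*(-19))*(-64))*(-127) + 3922020 = -57*(-64)*(-127) + 3922020 = 3648*(-127) + 3922020 = -463296 + 3922020 = 3458724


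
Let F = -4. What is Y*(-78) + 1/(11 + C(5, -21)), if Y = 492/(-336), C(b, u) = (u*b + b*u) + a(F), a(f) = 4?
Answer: 311791/2730 ≈ 114.21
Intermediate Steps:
C(b, u) = 4 + 2*b*u (C(b, u) = (u*b + b*u) + 4 = (b*u + b*u) + 4 = 2*b*u + 4 = 4 + 2*b*u)
Y = -41/28 (Y = 492*(-1/336) = -41/28 ≈ -1.4643)
Y*(-78) + 1/(11 + C(5, -21)) = -41/28*(-78) + 1/(11 + (4 + 2*5*(-21))) = 1599/14 + 1/(11 + (4 - 210)) = 1599/14 + 1/(11 - 206) = 1599/14 + 1/(-195) = 1599/14 - 1/195 = 311791/2730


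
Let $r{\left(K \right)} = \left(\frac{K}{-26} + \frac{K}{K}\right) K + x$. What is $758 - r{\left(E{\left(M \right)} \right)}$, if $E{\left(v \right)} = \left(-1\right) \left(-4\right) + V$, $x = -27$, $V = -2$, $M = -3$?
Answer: $\frac{10181}{13} \approx 783.15$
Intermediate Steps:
$E{\left(v \right)} = 2$ ($E{\left(v \right)} = \left(-1\right) \left(-4\right) - 2 = 4 - 2 = 2$)
$r{\left(K \right)} = -27 + K \left(1 - \frac{K}{26}\right)$ ($r{\left(K \right)} = \left(\frac{K}{-26} + \frac{K}{K}\right) K - 27 = \left(K \left(- \frac{1}{26}\right) + 1\right) K - 27 = \left(- \frac{K}{26} + 1\right) K - 27 = \left(1 - \frac{K}{26}\right) K - 27 = K \left(1 - \frac{K}{26}\right) - 27 = -27 + K \left(1 - \frac{K}{26}\right)$)
$758 - r{\left(E{\left(M \right)} \right)} = 758 - \left(-27 + 2 - \frac{2^{2}}{26}\right) = 758 - \left(-27 + 2 - \frac{2}{13}\right) = 758 - - \frac{327}{13} = 758 + \frac{327}{13} = \frac{10181}{13}$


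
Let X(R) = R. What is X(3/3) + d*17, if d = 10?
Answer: 171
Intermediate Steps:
X(3/3) + d*17 = 3/3 + 10*17 = 3*(⅓) + 170 = 1 + 170 = 171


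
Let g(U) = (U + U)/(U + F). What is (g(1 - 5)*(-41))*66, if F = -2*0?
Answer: -5412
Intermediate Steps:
F = 0
g(U) = 2 (g(U) = (U + U)/(U + 0) = (2*U)/U = 2)
(g(1 - 5)*(-41))*66 = (2*(-41))*66 = -82*66 = -5412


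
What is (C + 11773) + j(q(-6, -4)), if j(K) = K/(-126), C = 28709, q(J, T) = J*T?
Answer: 850118/21 ≈ 40482.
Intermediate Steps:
j(K) = -K/126 (j(K) = K*(-1/126) = -K/126)
(C + 11773) + j(q(-6, -4)) = (28709 + 11773) - (-1)*(-4)/21 = 40482 - 1/126*24 = 40482 - 4/21 = 850118/21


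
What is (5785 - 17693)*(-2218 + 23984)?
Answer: -259189528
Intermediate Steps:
(5785 - 17693)*(-2218 + 23984) = -11908*21766 = -259189528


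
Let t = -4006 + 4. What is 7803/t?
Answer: -2601/1334 ≈ -1.9498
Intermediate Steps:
t = -4002
7803/t = 7803/(-4002) = 7803*(-1/4002) = -2601/1334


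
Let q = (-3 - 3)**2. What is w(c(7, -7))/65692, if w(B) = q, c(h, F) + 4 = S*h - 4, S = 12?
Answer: 9/16423 ≈ 0.00054801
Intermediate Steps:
q = 36 (q = (-6)**2 = 36)
c(h, F) = -8 + 12*h (c(h, F) = -4 + (12*h - 4) = -4 + (-4 + 12*h) = -8 + 12*h)
w(B) = 36
w(c(7, -7))/65692 = 36/65692 = 36*(1/65692) = 9/16423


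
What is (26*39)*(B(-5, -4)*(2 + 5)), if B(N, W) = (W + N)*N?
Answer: 319410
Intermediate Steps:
B(N, W) = N*(N + W) (B(N, W) = (N + W)*N = N*(N + W))
(26*39)*(B(-5, -4)*(2 + 5)) = (26*39)*((-5*(-5 - 4))*(2 + 5)) = 1014*(-5*(-9)*7) = 1014*(45*7) = 1014*315 = 319410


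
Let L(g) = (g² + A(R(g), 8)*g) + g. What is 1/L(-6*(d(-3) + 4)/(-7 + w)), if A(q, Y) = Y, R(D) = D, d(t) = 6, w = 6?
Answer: 1/4140 ≈ 0.00024155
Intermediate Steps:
L(g) = g² + 9*g (L(g) = (g² + 8*g) + g = g² + 9*g)
1/L(-6*(d(-3) + 4)/(-7 + w)) = 1/((-6*(6 + 4)/(-7 + 6))*(9 - 6*(6 + 4)/(-7 + 6))) = 1/((-60/(-1))*(9 - 60/(-1))) = 1/((-60*(-1))*(9 - 60*(-1))) = 1/((-6*(-10))*(9 - 6*(-10))) = 1/(60*(9 + 60)) = 1/(60*69) = 1/4140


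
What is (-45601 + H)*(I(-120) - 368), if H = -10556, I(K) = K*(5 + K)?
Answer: -754300824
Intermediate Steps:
(-45601 + H)*(I(-120) - 368) = (-45601 - 10556)*(-120*(5 - 120) - 368) = -56157*(-120*(-115) - 368) = -56157*(13800 - 368) = -56157*13432 = -754300824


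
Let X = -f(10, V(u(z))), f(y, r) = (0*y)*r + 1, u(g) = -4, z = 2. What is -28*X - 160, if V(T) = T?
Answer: -132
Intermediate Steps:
f(y, r) = 1 (f(y, r) = 0*r + 1 = 0 + 1 = 1)
X = -1 (X = -1*1 = -1)
-28*X - 160 = -28*(-1) - 160 = 28 - 160 = -132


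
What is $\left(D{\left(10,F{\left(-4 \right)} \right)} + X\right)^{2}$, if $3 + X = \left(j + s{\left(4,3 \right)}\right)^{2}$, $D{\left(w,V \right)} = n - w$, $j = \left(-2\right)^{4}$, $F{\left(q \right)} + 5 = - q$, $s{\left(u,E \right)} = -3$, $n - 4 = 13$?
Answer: $29929$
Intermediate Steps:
$n = 17$ ($n = 4 + 13 = 17$)
$F{\left(q \right)} = -5 - q$
$j = 16$
$D{\left(w,V \right)} = 17 - w$
$X = 166$ ($X = -3 + \left(16 - 3\right)^{2} = -3 + 13^{2} = -3 + 169 = 166$)
$\left(D{\left(10,F{\left(-4 \right)} \right)} + X\right)^{2} = \left(\left(17 - 10\right) + 166\right)^{2} = \left(7 + 166\right)^{2} = 173^{2} = 29929$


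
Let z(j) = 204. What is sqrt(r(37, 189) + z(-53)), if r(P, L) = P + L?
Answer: sqrt(430) ≈ 20.736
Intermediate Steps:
r(P, L) = L + P
sqrt(r(37, 189) + z(-53)) = sqrt((189 + 37) + 204) = sqrt(226 + 204) = sqrt(430)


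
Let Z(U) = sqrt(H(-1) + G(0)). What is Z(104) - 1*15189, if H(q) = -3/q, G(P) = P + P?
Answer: -15189 + sqrt(3) ≈ -15187.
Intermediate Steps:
G(P) = 2*P
Z(U) = sqrt(3) (Z(U) = sqrt(-3/(-1) + 2*0) = sqrt(-3*(-1) + 0) = sqrt(3 + 0) = sqrt(3))
Z(104) - 1*15189 = sqrt(3) - 1*15189 = sqrt(3) - 15189 = -15189 + sqrt(3)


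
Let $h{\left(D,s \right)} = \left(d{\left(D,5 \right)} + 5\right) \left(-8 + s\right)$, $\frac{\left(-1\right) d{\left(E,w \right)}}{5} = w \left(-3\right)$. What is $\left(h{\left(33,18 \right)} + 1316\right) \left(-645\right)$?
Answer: $-1364820$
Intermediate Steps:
$d{\left(E,w \right)} = 15 w$ ($d{\left(E,w \right)} = - 5 w \left(-3\right) = - 5 \left(- 3 w\right) = 15 w$)
$h{\left(D,s \right)} = -640 + 80 s$ ($h{\left(D,s \right)} = \left(15 \cdot 5 + 5\right) \left(-8 + s\right) = \left(75 + 5\right) \left(-8 + s\right) = 80 \left(-8 + s\right) = -640 + 80 s$)
$\left(h{\left(33,18 \right)} + 1316\right) \left(-645\right) = \left(\left(-640 + 80 \cdot 18\right) + 1316\right) \left(-645\right) = \left(\left(-640 + 1440\right) + 1316\right) \left(-645\right) = \left(800 + 1316\right) \left(-645\right) = 2116 \left(-645\right) = -1364820$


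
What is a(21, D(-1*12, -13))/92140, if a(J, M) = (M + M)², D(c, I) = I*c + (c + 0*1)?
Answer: 20736/23035 ≈ 0.90020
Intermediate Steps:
D(c, I) = c + I*c (D(c, I) = I*c + (c + 0) = I*c + c = c + I*c)
a(J, M) = 4*M² (a(J, M) = (2*M)² = 4*M²)
a(21, D(-1*12, -13))/92140 = (4*((-1*12)*(1 - 13))²)/92140 = (4*(-12*(-12))²)*(1/92140) = (4*144²)*(1/92140) = (4*20736)*(1/92140) = 82944*(1/92140) = 20736/23035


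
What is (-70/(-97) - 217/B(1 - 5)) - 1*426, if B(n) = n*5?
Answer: -803991/1940 ≈ -414.43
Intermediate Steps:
B(n) = 5*n
(-70/(-97) - 217/B(1 - 5)) - 1*426 = (-70/(-97) - 217*1/(5*(1 - 5))) - 1*426 = (-70*(-1/97) - 217/(5*(-4))) - 426 = (70/97 - 217/(-20)) - 426 = (70/97 - 217*(-1/20)) - 426 = (70/97 + 217/20) - 426 = 22449/1940 - 426 = -803991/1940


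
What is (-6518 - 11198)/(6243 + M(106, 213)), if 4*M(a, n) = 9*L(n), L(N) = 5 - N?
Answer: -17716/5775 ≈ -3.0677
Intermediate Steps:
M(a, n) = 45/4 - 9*n/4 (M(a, n) = (9*(5 - n))/4 = (45 - 9*n)/4 = 45/4 - 9*n/4)
(-6518 - 11198)/(6243 + M(106, 213)) = (-6518 - 11198)/(6243 + (45/4 - 9/4*213)) = -17716/(6243 + (45/4 - 1917/4)) = -17716/(6243 - 468) = -17716/5775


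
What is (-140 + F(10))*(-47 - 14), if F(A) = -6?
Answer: 8906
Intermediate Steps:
(-140 + F(10))*(-47 - 14) = (-140 - 6)*(-47 - 14) = -146*(-61) = 8906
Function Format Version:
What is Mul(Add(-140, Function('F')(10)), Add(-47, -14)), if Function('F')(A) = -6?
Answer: 8906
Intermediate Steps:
Mul(Add(-140, Function('F')(10)), Add(-47, -14)) = Mul(Add(-140, -6), Add(-47, -14)) = Mul(-146, -61) = 8906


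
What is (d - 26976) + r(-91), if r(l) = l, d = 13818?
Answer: -13249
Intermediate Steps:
(d - 26976) + r(-91) = (13818 - 26976) - 91 = -13158 - 91 = -13249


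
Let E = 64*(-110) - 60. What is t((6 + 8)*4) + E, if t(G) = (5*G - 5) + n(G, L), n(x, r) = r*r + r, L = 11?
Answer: -6693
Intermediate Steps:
n(x, r) = r + r² (n(x, r) = r² + r = r + r²)
t(G) = 127 + 5*G (t(G) = (5*G - 5) + 11*(1 + 11) = (-5 + 5*G) + 11*12 = (-5 + 5*G) + 132 = 127 + 5*G)
E = -7100 (E = -7040 - 60 = -7100)
t((6 + 8)*4) + E = (127 + 5*((6 + 8)*4)) - 7100 = (127 + 5*(14*4)) - 7100 = (127 + 5*56) - 7100 = (127 + 280) - 7100 = 407 - 7100 = -6693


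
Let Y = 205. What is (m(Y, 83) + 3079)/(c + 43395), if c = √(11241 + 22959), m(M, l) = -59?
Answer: 1747372/25107891 - 1208*√38/25107891 ≈ 0.069298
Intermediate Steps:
c = 30*√38 (c = √34200 = 30*√38 ≈ 184.93)
(m(Y, 83) + 3079)/(c + 43395) = (-59 + 3079)/(30*√38 + 43395) = 3020/(43395 + 30*√38)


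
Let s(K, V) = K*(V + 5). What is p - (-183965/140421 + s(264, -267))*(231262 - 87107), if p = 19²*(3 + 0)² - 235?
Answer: 1400152522693309/140421 ≈ 9.9711e+9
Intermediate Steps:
s(K, V) = K*(5 + V)
p = 3014 (p = 361*3² - 235 = 361*9 - 235 = 3249 - 235 = 3014)
p - (-183965/140421 + s(264, -267))*(231262 - 87107) = 3014 - (-183965/140421 + 264*(5 - 267))*(231262 - 87107) = 3014 - (-183965*1/140421 + 264*(-262))*144155 = 3014 - (-183965/140421 - 69168)*144155 = 3014 - (-9712823693)*144155/140421 = 3014 - 1*(-1400152099464415/140421) = 3014 + 1400152099464415/140421 = 1400152522693309/140421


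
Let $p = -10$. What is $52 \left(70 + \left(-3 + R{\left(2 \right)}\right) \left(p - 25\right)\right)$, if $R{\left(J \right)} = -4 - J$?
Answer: $20020$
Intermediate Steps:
$52 \left(70 + \left(-3 + R{\left(2 \right)}\right) \left(p - 25\right)\right) = 52 \left(70 + \left(-3 - 6\right) \left(-10 - 25\right)\right) = 52 \left(70 + \left(-3 - 6\right) \left(-35\right)\right) = 52 \left(70 - -315\right) = 52 \left(70 + 315\right) = 52 \cdot 385 = 20020$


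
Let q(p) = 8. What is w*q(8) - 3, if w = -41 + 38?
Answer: -27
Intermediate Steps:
w = -3
w*q(8) - 3 = -3*8 - 3 = -24 - 3 = -27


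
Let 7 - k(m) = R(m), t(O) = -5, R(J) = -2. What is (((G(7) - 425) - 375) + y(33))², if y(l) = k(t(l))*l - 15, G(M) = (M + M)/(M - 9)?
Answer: 275625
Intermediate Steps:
G(M) = 2*M/(-9 + M) (G(M) = (2*M)/(-9 + M) = 2*M/(-9 + M))
k(m) = 9 (k(m) = 7 - 1*(-2) = 7 + 2 = 9)
y(l) = -15 + 9*l (y(l) = 9*l - 15 = -15 + 9*l)
(((G(7) - 425) - 375) + y(33))² = (((2*7/(-9 + 7) - 425) - 375) + (-15 + 9*33))² = (((2*7/(-2) - 425) - 375) + (-15 + 297))² = (((2*7*(-½) - 425) - 375) + 282)² = (((-7 - 425) - 375) + 282)² = ((-432 - 375) + 282)² = (-807 + 282)² = (-525)² = 275625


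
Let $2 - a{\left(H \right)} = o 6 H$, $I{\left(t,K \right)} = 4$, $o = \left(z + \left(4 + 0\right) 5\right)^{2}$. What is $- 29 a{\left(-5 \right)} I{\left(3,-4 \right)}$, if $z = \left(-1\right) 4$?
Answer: $-891112$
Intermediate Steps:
$z = -4$
$o = 256$ ($o = \left(-4 + \left(4 + 0\right) 5\right)^{2} = \left(-4 + 4 \cdot 5\right)^{2} = \left(-4 + 20\right)^{2} = 16^{2} = 256$)
$a{\left(H \right)} = 2 - 1536 H$ ($a{\left(H \right)} = 2 - 256 \cdot 6 H = 2 - 1536 H$)
$- 29 a{\left(-5 \right)} I{\left(3,-4 \right)} = - 29 \left(2 - -7680\right) 4 = - 29 \left(2 + 7680\right) 4 = \left(-29\right) 7682 \cdot 4 = \left(-222778\right) 4 = -891112$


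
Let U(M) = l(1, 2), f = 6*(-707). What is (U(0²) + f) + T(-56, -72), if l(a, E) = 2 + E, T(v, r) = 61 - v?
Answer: -4121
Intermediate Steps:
f = -4242
U(M) = 4 (U(M) = 2 + 2 = 4)
(U(0²) + f) + T(-56, -72) = (4 - 4242) + (61 - 1*(-56)) = -4238 + (61 + 56) = -4238 + 117 = -4121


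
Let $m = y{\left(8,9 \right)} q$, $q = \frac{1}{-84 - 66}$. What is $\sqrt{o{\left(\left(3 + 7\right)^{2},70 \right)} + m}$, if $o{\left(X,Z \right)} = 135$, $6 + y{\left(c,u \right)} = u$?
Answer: $\frac{\sqrt{13498}}{10} \approx 11.618$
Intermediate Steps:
$y{\left(c,u \right)} = -6 + u$
$q = - \frac{1}{150}$ ($q = \frac{1}{-150} = - \frac{1}{150} \approx -0.0066667$)
$m = - \frac{1}{50}$ ($m = \left(-6 + 9\right) \left(- \frac{1}{150}\right) = 3 \left(- \frac{1}{150}\right) = - \frac{1}{50} \approx -0.02$)
$\sqrt{o{\left(\left(3 + 7\right)^{2},70 \right)} + m} = \sqrt{135 - \frac{1}{50}} = \sqrt{\frac{6749}{50}} = \frac{\sqrt{13498}}{10}$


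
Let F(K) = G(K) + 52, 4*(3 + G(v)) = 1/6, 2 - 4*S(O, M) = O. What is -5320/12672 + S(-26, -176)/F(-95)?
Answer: -46963/169488 ≈ -0.27709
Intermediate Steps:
S(O, M) = 1/2 - O/4
G(v) = -71/24 (G(v) = -3 + (1/4)/6 = -3 + (1/4)*(1/6) = -3 + 1/24 = -71/24)
F(K) = 1177/24 (F(K) = -71/24 + 52 = 1177/24)
-5320/12672 + S(-26, -176)/F(-95) = -5320/12672 + (1/2 - 1/4*(-26))/(1177/24) = -5320*1/12672 + (1/2 + 13/2)*(24/1177) = -665/1584 + 7*(24/1177) = -665/1584 + 168/1177 = -46963/169488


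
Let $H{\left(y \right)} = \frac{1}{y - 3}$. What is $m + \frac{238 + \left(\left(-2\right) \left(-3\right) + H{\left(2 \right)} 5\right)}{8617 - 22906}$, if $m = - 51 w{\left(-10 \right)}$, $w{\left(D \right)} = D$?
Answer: $\frac{7287151}{14289} \approx 509.98$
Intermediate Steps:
$H{\left(y \right)} = \frac{1}{-3 + y}$
$m = 510$ ($m = \left(-51\right) \left(-10\right) = 510$)
$m + \frac{238 + \left(\left(-2\right) \left(-3\right) + H{\left(2 \right)} 5\right)}{8617 - 22906} = 510 + \frac{238 + \left(\left(-2\right) \left(-3\right) + \frac{1}{-3 + 2} \cdot 5\right)}{8617 - 22906} = 510 + \frac{238 + \left(6 + \frac{1}{-1} \cdot 5\right)}{-14289} = 510 + \left(238 + \left(6 - 5\right)\right) \left(- \frac{1}{14289}\right) = 510 + \left(238 + 1\right) \left(- \frac{1}{14289}\right) = 510 + 239 \left(- \frac{1}{14289}\right) = 510 - \frac{239}{14289} = \frac{7287151}{14289}$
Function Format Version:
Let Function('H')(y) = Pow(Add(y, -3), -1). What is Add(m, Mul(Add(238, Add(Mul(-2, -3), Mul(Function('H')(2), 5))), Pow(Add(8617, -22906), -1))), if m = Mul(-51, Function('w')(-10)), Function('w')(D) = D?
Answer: Rational(7287151, 14289) ≈ 509.98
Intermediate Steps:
Function('H')(y) = Pow(Add(-3, y), -1)
m = 510 (m = Mul(-51, -10) = 510)
Add(m, Mul(Add(238, Add(Mul(-2, -3), Mul(Function('H')(2), 5))), Pow(Add(8617, -22906), -1))) = Add(510, Mul(Add(238, Add(Mul(-2, -3), Mul(Pow(Add(-3, 2), -1), 5))), Pow(Add(8617, -22906), -1))) = Add(510, Mul(Add(238, Add(6, Mul(Pow(-1, -1), 5))), Pow(-14289, -1))) = Add(510, Mul(Add(238, Add(6, Mul(-1, 5))), Rational(-1, 14289))) = Add(510, Mul(Add(238, Add(6, -5)), Rational(-1, 14289))) = Add(510, Mul(Add(238, 1), Rational(-1, 14289))) = Add(510, Mul(239, Rational(-1, 14289))) = Add(510, Rational(-239, 14289)) = Rational(7287151, 14289)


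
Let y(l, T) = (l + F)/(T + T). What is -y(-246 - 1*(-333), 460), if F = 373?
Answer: -½ ≈ -0.50000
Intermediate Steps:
y(l, T) = (373 + l)/(2*T) (y(l, T) = (l + 373)/(T + T) = (373 + l)/((2*T)) = (373 + l)*(1/(2*T)) = (373 + l)/(2*T))
-y(-246 - 1*(-333), 460) = -(373 + (-246 - 1*(-333)))/(2*460) = -(373 + (-246 + 333))/(2*460) = -(373 + 87)/(2*460) = -460/(2*460) = -1*½ = -½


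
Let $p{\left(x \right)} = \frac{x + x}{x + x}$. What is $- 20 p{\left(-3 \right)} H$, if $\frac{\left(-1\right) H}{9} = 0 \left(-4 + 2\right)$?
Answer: $0$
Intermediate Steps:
$H = 0$ ($H = - 9 \cdot 0 \left(-4 + 2\right) = - 9 \cdot 0 \left(-2\right) = \left(-9\right) 0 = 0$)
$p{\left(x \right)} = 1$ ($p{\left(x \right)} = \frac{2 x}{2 x} = 2 x \frac{1}{2 x} = 1$)
$- 20 p{\left(-3 \right)} H = \left(-20\right) 1 \cdot 0 = \left(-20\right) 0 = 0$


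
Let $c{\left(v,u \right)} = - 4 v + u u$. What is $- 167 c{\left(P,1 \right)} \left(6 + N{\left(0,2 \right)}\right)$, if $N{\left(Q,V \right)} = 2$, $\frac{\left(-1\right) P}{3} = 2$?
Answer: $-33400$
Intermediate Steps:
$P = -6$ ($P = \left(-3\right) 2 = -6$)
$c{\left(v,u \right)} = u^{2} - 4 v$ ($c{\left(v,u \right)} = - 4 v + u^{2} = u^{2} - 4 v$)
$- 167 c{\left(P,1 \right)} \left(6 + N{\left(0,2 \right)}\right) = - 167 \left(1^{2} - -24\right) \left(6 + 2\right) = - 167 \left(1 + 24\right) 8 = - 167 \cdot 25 \cdot 8 = \left(-167\right) 200 = -33400$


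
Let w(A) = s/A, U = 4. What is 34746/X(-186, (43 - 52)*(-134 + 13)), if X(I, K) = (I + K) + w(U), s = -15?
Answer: 46328/1199 ≈ 38.639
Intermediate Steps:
w(A) = -15/A
X(I, K) = -15/4 + I + K (X(I, K) = (I + K) - 15/4 = -15/4 + I + K)
34746/X(-186, (43 - 52)*(-134 + 13)) = 34746/(-15/4 - 186 + (43 - 52)*(-134 + 13)) = 34746/(-15/4 - 186 - 9*(-121)) = 34746/(-15/4 - 186 + 1089) = 34746/(3597/4) = 34746*(4/3597) = 46328/1199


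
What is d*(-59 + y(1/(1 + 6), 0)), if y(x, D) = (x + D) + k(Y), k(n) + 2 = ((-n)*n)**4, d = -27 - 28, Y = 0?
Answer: 23430/7 ≈ 3347.1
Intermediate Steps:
d = -55
k(n) = -2 + n**8 (k(n) = -2 + ((-n)*n)**4 = -2 + (-n**2)**4 = -2 + n**8)
y(x, D) = -2 + D + x (y(x, D) = (x + D) + (-2 + 0**8) = (D + x) + (-2 + 0) = (D + x) - 2 = -2 + D + x)
d*(-59 + y(1/(1 + 6), 0)) = -55*(-59 + (-2 + 0 + 1/(1 + 6))) = -55*(-59 + (-2 + 0 + 1/7)) = -55*(-59 - 13/7) = -55*(-426/7) = 23430/7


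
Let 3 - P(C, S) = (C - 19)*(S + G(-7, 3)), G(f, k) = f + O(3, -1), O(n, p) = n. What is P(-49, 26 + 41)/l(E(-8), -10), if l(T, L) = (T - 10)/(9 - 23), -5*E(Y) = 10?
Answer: 10003/2 ≈ 5001.5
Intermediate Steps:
E(Y) = -2 (E(Y) = -1/5*10 = -2)
l(T, L) = 5/7 - T/14 (l(T, L) = (-10 + T)/(-14) = (-10 + T)*(-1/14) = 5/7 - T/14)
G(f, k) = 3 + f (G(f, k) = f + 3 = 3 + f)
P(C, S) = 3 - (-19 + C)*(-4 + S) (P(C, S) = 3 - (C - 19)*(S + (3 - 7)) = 3 - (-19 + C)*(S - 4) = 3 - (-19 + C)*(-4 + S))
P(-49, 26 + 41)/l(E(-8), -10) = (-73 + 4*(-49) + 19*(26 + 41) - 1*(-49)*(26 + 41))/(5/7 - 1/14*(-2)) = (-73 - 196 + 19*67 - 1*(-49)*67)/(5/7 + 1/7) = (-73 - 196 + 1273 + 3283)/(6/7) = 4287*(7/6) = 10003/2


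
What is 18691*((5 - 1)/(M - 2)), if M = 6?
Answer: 18691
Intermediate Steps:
18691*((5 - 1)/(M - 2)) = 18691*((5 - 1)/(6 - 2)) = 18691*(4/4) = 18691*(4*(¼)) = 18691*1 = 18691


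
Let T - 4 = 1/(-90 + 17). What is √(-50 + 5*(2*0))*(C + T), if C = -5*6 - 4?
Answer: -10955*I*√2/73 ≈ -212.23*I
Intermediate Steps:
C = -34 (C = -30 - 4 = -34)
T = 291/73 (T = 4 + 1/(-90 + 17) = 4 + 1/(-73) = 4 - 1/73 = 291/73 ≈ 3.9863)
√(-50 + 5*(2*0))*(C + T) = √(-50 + 5*(2*0))*(-34 + 291/73) = √(-50 + 5*0)*(-2191/73) = √(-50 + 0)*(-2191/73) = √(-50)*(-2191/73) = (5*I*√2)*(-2191/73) = -10955*I*√2/73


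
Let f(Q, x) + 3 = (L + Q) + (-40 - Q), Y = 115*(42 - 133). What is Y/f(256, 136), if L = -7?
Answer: 2093/10 ≈ 209.30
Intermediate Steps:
Y = -10465 (Y = 115*(-91) = -10465)
f(Q, x) = -50 (f(Q, x) = -3 + ((-7 + Q) + (-40 - Q)) = -3 - 47 = -50)
Y/f(256, 136) = -10465/(-50) = -10465*(-1/50) = 2093/10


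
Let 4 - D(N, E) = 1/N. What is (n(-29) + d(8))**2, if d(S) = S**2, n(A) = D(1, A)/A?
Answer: 3433609/841 ≈ 4082.8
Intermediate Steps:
D(N, E) = 4 - 1/N
n(A) = 3/A (n(A) = (4 - 1/1)/A = (4 - 1*1)/A = (4 - 1)/A = 3/A)
(n(-29) + d(8))**2 = (3/(-29) + 8**2)**2 = (3*(-1/29) + 64)**2 = (-3/29 + 64)**2 = (1853/29)**2 = 3433609/841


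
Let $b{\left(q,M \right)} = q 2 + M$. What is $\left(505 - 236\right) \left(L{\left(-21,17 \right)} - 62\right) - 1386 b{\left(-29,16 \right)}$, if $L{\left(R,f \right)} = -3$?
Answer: $40727$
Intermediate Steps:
$b{\left(q,M \right)} = M + 2 q$ ($b{\left(q,M \right)} = 2 q + M = M + 2 q$)
$\left(505 - 236\right) \left(L{\left(-21,17 \right)} - 62\right) - 1386 b{\left(-29,16 \right)} = \left(505 - 236\right) \left(-3 - 62\right) - 1386 \left(16 + 2 \left(-29\right)\right) = 269 \left(-65\right) - 1386 \left(16 - 58\right) = -17485 - -58212 = -17485 + 58212 = 40727$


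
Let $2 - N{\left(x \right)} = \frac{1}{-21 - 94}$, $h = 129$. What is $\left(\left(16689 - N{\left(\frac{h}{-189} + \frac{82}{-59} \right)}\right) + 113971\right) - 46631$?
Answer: $\frac{9663104}{115} \approx 84027.0$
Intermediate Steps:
$N{\left(x \right)} = \frac{231}{115}$ ($N{\left(x \right)} = 2 - \frac{1}{-21 - 94} = 2 - \frac{1}{-115} = 2 - - \frac{1}{115} = 2 + \frac{1}{115} = \frac{231}{115}$)
$\left(\left(16689 - N{\left(\frac{h}{-189} + \frac{82}{-59} \right)}\right) + 113971\right) - 46631 = \left(\left(16689 - \frac{231}{115}\right) + 113971\right) - 46631 = \left(\frac{1919004}{115} + 113971\right) - 46631 = \frac{15025669}{115} - 46631 = \frac{9663104}{115}$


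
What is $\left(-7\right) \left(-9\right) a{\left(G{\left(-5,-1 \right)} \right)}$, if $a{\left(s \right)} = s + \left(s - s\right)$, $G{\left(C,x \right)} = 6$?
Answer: $378$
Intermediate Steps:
$a{\left(s \right)} = s$ ($a{\left(s \right)} = s + 0 = s$)
$\left(-7\right) \left(-9\right) a{\left(G{\left(-5,-1 \right)} \right)} = \left(-7\right) \left(-9\right) 6 = 63 \cdot 6 = 378$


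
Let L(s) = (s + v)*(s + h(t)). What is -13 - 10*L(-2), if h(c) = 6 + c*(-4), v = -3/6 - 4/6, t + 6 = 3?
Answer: 1481/3 ≈ 493.67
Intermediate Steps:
t = -3 (t = -6 + 3 = -3)
v = -7/6 (v = -3*⅙ - 4*⅙ = -½ - ⅔ = -7/6 ≈ -1.1667)
h(c) = 6 - 4*c
L(s) = (18 + s)*(-7/6 + s) (L(s) = (s - 7/6)*(s + (6 - 4*(-3))) = (-7/6 + s)*(s + (6 + 12)) = (-7/6 + s)*(s + 18) = (-7/6 + s)*(18 + s) = (18 + s)*(-7/6 + s))
-13 - 10*L(-2) = -13 - 10*(-21 + (-2)² + (101/6)*(-2)) = -13 - 10*(-21 + 4 - 101/3) = -13 - 10*(-152/3) = -13 + 1520/3 = 1481/3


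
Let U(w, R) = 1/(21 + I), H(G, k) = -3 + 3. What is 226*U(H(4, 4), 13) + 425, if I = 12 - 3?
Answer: 6488/15 ≈ 432.53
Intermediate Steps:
I = 9
H(G, k) = 0
U(w, R) = 1/30 (U(w, R) = 1/(21 + 9) = 1/30)
226*U(H(4, 4), 13) + 425 = 226*(1/30) + 425 = 113/15 + 425 = 6488/15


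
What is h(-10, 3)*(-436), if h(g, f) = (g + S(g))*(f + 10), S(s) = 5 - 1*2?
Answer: 39676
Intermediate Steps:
S(s) = 3 (S(s) = 5 - 2 = 3)
h(g, f) = (3 + g)*(10 + f) (h(g, f) = (g + 3)*(f + 10) = (3 + g)*(10 + f))
h(-10, 3)*(-436) = (30 + 3*3 + 10*(-10) + 3*(-10))*(-436) = (30 + 9 - 100 - 30)*(-436) = -91*(-436) = 39676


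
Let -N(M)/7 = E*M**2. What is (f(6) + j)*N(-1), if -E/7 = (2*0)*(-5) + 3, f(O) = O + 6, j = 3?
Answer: 2205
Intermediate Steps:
f(O) = 6 + O
E = -21 (E = -7*((2*0)*(-5) + 3) = -7*(0*(-5) + 3) = -7*(0 + 3) = -7*3 = -21)
N(M) = 147*M**2 (N(M) = -(-147)*M**2 = 147*M**2)
(f(6) + j)*N(-1) = ((6 + 6) + 3)*(147*(-1)**2) = (12 + 3)*(147*1) = 15*147 = 2205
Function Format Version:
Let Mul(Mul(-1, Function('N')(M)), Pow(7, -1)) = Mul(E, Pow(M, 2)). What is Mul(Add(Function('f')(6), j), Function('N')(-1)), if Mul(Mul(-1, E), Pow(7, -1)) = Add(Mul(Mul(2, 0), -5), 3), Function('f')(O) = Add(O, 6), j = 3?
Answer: 2205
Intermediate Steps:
Function('f')(O) = Add(6, O)
E = -21 (E = Mul(-7, Add(Mul(Mul(2, 0), -5), 3)) = Mul(-7, Add(Mul(0, -5), 3)) = Mul(-7, Add(0, 3)) = Mul(-7, 3) = -21)
Function('N')(M) = Mul(147, Pow(M, 2)) (Function('N')(M) = Mul(-7, Mul(-21, Pow(M, 2))) = Mul(147, Pow(M, 2)))
Mul(Add(Function('f')(6), j), Function('N')(-1)) = Mul(Add(Add(6, 6), 3), Mul(147, Pow(-1, 2))) = Mul(Add(12, 3), Mul(147, 1)) = Mul(15, 147) = 2205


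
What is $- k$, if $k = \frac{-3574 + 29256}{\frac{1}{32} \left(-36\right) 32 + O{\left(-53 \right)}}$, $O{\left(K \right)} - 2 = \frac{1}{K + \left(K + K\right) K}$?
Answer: $\frac{142920330}{189209} \approx 755.36$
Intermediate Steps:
$O{\left(K \right)} = 2 + \frac{1}{K + 2 K^{2}}$ ($O{\left(K \right)} = 2 + \frac{1}{K + \left(K + K\right) K} = 2 + \frac{1}{K + 2 K K} = 2 + \frac{1}{K + 2 K^{2}}$)
$k = - \frac{142920330}{189209}$ ($k = \frac{-3574 + 29256}{\frac{1}{32} \left(-36\right) 32 + \frac{1 + 2 \left(-53\right) + 4 \left(-53\right)^{2}}{\left(-53\right) \left(1 + 2 \left(-53\right)\right)}} = \frac{25682}{\frac{1}{32} \left(-36\right) 32 - \frac{1 - 106 + 4 \cdot 2809}{53 \left(1 - 106\right)}} = \frac{25682}{\left(- \frac{9}{8}\right) 32 - \frac{1 - 106 + 11236}{53 \left(-105\right)}} = \frac{25682}{-36 - \left(- \frac{1}{5565}\right) 11131} = \frac{25682}{-36 + \frac{11131}{5565}} = \frac{25682}{- \frac{189209}{5565}} = 25682 \left(- \frac{5565}{189209}\right) = - \frac{142920330}{189209} \approx -755.36$)
$- k = \left(-1\right) \left(- \frac{142920330}{189209}\right) = \frac{142920330}{189209}$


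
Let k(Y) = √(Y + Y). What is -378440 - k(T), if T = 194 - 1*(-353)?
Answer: -378440 - √1094 ≈ -3.7847e+5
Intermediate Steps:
T = 547 (T = 194 + 353 = 547)
k(Y) = √2*√Y (k(Y) = √(2*Y) = √2*√Y)
-378440 - k(T) = -378440 - √2*√547 = -378440 - √1094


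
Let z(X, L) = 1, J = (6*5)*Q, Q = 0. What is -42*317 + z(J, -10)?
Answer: -13313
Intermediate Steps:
J = 0 (J = (6*5)*0 = 30*0 = 0)
-42*317 + z(J, -10) = -42*317 + 1 = -13314 + 1 = -13313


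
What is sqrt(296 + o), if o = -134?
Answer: 9*sqrt(2) ≈ 12.728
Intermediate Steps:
sqrt(296 + o) = sqrt(296 - 134) = sqrt(162) = 9*sqrt(2)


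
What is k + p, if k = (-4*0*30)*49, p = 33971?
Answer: 33971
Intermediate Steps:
k = 0 (k = (0*30)*49 = 0*49 = 0)
k + p = 0 + 33971 = 33971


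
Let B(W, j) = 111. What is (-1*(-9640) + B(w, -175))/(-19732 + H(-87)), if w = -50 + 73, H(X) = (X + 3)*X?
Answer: -9751/12424 ≈ -0.78485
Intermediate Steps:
H(X) = X*(3 + X) (H(X) = (3 + X)*X = X*(3 + X))
w = 23
(-1*(-9640) + B(w, -175))/(-19732 + H(-87)) = (-1*(-9640) + 111)/(-19732 - 87*(3 - 87)) = (9640 + 111)/(-19732 - 87*(-84)) = 9751/(-19732 + 7308) = 9751/(-12424) = 9751*(-1/12424) = -9751/12424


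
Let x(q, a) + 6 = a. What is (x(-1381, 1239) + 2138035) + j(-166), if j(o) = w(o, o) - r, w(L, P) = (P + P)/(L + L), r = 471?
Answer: 2138798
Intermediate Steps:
w(L, P) = P/L (w(L, P) = (2*P)/((2*L)) = (2*P)*(1/(2*L)) = P/L)
x(q, a) = -6 + a
j(o) = -470 (j(o) = o/o - 1*471 = 1 - 471 = -470)
(x(-1381, 1239) + 2138035) + j(-166) = ((-6 + 1239) + 2138035) - 470 = (1233 + 2138035) - 470 = 2139268 - 470 = 2138798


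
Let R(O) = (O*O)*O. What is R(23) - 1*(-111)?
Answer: 12278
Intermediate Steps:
R(O) = O**3 (R(O) = O**2*O = O**3)
R(23) - 1*(-111) = 23**3 - 1*(-111) = 12167 + 111 = 12278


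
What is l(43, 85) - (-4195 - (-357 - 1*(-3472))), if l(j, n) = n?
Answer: 7395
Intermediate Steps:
l(43, 85) - (-4195 - (-357 - 1*(-3472))) = 85 - (-4195 - (-357 - 1*(-3472))) = 85 - (-4195 - (-357 + 3472)) = 85 - (-4195 - 1*3115) = 85 - (-4195 - 3115) = 85 - 1*(-7310) = 85 + 7310 = 7395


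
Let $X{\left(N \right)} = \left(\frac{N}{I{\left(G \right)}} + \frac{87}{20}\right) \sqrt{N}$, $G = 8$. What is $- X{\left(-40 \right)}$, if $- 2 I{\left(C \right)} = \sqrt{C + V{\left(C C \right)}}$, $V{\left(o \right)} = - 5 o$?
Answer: $\frac{\sqrt{195} \left(-800 - 87 i \sqrt{78}\right)}{390} \approx -28.645 - 27.512 i$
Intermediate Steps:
$I{\left(C \right)} = - \frac{\sqrt{C - 5 C^{2}}}{2}$ ($I{\left(C \right)} = - \frac{\sqrt{C - 5 C C}}{2} = - \frac{\sqrt{C - 5 C^{2}}}{2}$)
$X{\left(N \right)} = \sqrt{N} \left(\frac{87}{20} + \frac{i N \sqrt{78}}{78}\right)$ ($X{\left(N \right)} = \left(\frac{N}{\left(- \frac{1}{2}\right) \sqrt{\left(-1\right) 8 \left(-1 + 5 \cdot 8\right)}} + \frac{87}{20}\right) \sqrt{N} = \left(\frac{N}{\left(- \frac{1}{2}\right) \sqrt{\left(-1\right) 8 \left(-1 + 40\right)}} + 87 \cdot \frac{1}{20}\right) \sqrt{N} = \left(\frac{N}{\left(- \frac{1}{2}\right) \sqrt{\left(-1\right) 8 \cdot 39}} + \frac{87}{20}\right) \sqrt{N} = \left(\frac{N}{\left(- \frac{1}{2}\right) \sqrt{-312}} + \frac{87}{20}\right) \sqrt{N} = \left(\frac{N}{\left(- \frac{1}{2}\right) 2 i \sqrt{78}} + \frac{87}{20}\right) \sqrt{N} = \left(\frac{N}{\left(-1\right) i \sqrt{78}} + \frac{87}{20}\right) \sqrt{N} = \left(N \frac{i \sqrt{78}}{78} + \frac{87}{20}\right) \sqrt{N} = \left(\frac{i N \sqrt{78}}{78} + \frac{87}{20}\right) \sqrt{N} = \left(\frac{87}{20} + \frac{i N \sqrt{78}}{78}\right) \sqrt{N} = \sqrt{N} \left(\frac{87}{20} + \frac{i N \sqrt{78}}{78}\right)$)
$- X{\left(-40 \right)} = - \frac{\sqrt{-40} \left(3393 + 10 i \left(-40\right) \sqrt{78}\right)}{780} = - \frac{2 i \sqrt{10} \left(3393 - 400 i \sqrt{78}\right)}{780} = - \frac{i \sqrt{10} \left(3393 - 400 i \sqrt{78}\right)}{390}$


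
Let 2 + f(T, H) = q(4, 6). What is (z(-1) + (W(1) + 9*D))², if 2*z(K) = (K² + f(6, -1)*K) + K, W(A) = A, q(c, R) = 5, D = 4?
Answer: 5041/4 ≈ 1260.3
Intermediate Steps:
f(T, H) = 3 (f(T, H) = -2 + 5 = 3)
z(K) = K²/2 + 2*K (z(K) = ((K² + 3*K) + K)/2 = (K² + 4*K)/2 = K²/2 + 2*K)
(z(-1) + (W(1) + 9*D))² = ((½)*(-1)*(4 - 1) + (1 + 9*4))² = ((½)*(-1)*3 + (1 + 36))² = (-3/2 + 37)² = (71/2)² = 5041/4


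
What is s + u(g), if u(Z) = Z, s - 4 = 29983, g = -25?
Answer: 29962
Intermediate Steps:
s = 29987 (s = 4 + 29983 = 29987)
s + u(g) = 29987 - 25 = 29962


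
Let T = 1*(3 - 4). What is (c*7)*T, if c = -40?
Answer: 280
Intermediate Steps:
T = -1 (T = 1*(-1) = -1)
(c*7)*T = -40*7*(-1) = -280*(-1) = 280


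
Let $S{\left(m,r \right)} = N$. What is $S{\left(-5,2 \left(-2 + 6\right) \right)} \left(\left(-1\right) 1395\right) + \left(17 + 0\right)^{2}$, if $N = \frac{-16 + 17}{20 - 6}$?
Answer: $\frac{2651}{14} \approx 189.36$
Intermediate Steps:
$N = \frac{1}{14}$ ($N = 1 \frac{1}{20 - 6} = 1 \cdot \frac{1}{14} = \frac{1}{14} \approx 0.071429$)
$S{\left(m,r \right)} = \frac{1}{14}$
$S{\left(-5,2 \left(-2 + 6\right) \right)} \left(\left(-1\right) 1395\right) + \left(17 + 0\right)^{2} = \frac{\left(-1\right) 1395}{14} + \left(17 + 0\right)^{2} = \frac{1}{14} \left(-1395\right) + 17^{2} = - \frac{1395}{14} + 289 = \frac{2651}{14}$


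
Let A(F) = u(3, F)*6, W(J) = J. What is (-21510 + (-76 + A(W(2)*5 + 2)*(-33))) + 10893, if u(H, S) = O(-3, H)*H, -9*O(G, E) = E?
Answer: -10495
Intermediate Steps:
O(G, E) = -E/9
u(H, S) = -H²/9 (u(H, S) = (-H/9)*H = -H²/9)
A(F) = -6 (A(F) = -⅑*3²*6 = -⅑*9*6 = -1*6 = -6)
(-21510 + (-76 + A(W(2)*5 + 2)*(-33))) + 10893 = (-21510 + (-76 - 6*(-33))) + 10893 = (-21510 + (-76 + 198)) + 10893 = (-21510 + 122) + 10893 = -21388 + 10893 = -10495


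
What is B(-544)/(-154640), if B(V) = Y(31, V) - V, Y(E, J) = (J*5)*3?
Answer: 476/9665 ≈ 0.049250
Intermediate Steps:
Y(E, J) = 15*J (Y(E, J) = (5*J)*3 = 15*J)
B(V) = 14*V (B(V) = 15*V - V = 14*V)
B(-544)/(-154640) = (14*(-544))/(-154640) = -7616*(-1/154640) = 476/9665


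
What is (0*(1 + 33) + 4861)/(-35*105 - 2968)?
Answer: -4861/6643 ≈ -0.73175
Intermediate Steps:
(0*(1 + 33) + 4861)/(-35*105 - 2968) = (0*34 + 4861)/(-3675 - 2968) = (0 + 4861)/(-6643) = 4861*(-1/6643) = -4861/6643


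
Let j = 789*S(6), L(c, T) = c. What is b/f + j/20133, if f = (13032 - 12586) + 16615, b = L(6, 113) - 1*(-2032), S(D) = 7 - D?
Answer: 2018229/12721819 ≈ 0.15864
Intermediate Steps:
b = 2038 (b = 6 - 1*(-2032) = 6 + 2032 = 2038)
j = 789 (j = 789*(7 - 1*6) = 789*(7 - 6) = 789*1 = 789)
f = 17061 (f = 446 + 16615 = 17061)
b/f + j/20133 = 2038/17061 + 789/20133 = 2038*(1/17061) + 789*(1/20133) = 2038/17061 + 263/6711 = 2018229/12721819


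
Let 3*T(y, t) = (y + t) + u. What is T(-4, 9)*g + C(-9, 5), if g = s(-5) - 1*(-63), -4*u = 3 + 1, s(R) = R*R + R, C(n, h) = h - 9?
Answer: 320/3 ≈ 106.67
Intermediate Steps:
C(n, h) = -9 + h
s(R) = R + R**2 (s(R) = R**2 + R = R + R**2)
u = -1 (u = -(3 + 1)/4 = -1/4*4 = -1)
T(y, t) = -1/3 + t/3 + y/3 (T(y, t) = ((y + t) - 1)/3 = ((t + y) - 1)/3 = (-1 + t + y)/3 = -1/3 + t/3 + y/3)
g = 83 (g = -5*(1 - 5) - 1*(-63) = -5*(-4) + 63 = 20 + 63 = 83)
T(-4, 9)*g + C(-9, 5) = (-1/3 + (1/3)*9 + (1/3)*(-4))*83 + (-9 + 5) = (-1/3 + 3 - 4/3)*83 - 4 = (4/3)*83 - 4 = 332/3 - 4 = 320/3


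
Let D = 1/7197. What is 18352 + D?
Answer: 132079345/7197 ≈ 18352.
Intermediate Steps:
D = 1/7197 ≈ 0.00013895
18352 + D = 18352 + 1/7197 = 132079345/7197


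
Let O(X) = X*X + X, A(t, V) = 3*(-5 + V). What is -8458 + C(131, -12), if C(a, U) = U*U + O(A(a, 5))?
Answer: -8314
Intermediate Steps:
A(t, V) = -15 + 3*V
O(X) = X + X**2 (O(X) = X**2 + X = X + X**2)
C(a, U) = U**2 (C(a, U) = U*U + (-15 + 3*5)*(1 + (-15 + 3*5)) = U**2 + (-15 + 15)*(1 + (-15 + 15)) = U**2 + 0*(1 + 0) = U**2 + 0*1 = U**2 + 0 = U**2)
-8458 + C(131, -12) = -8458 + (-12)**2 = -8458 + 144 = -8314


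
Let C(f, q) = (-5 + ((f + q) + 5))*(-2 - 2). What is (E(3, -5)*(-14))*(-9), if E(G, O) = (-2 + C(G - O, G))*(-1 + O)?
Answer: 34776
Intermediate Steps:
C(f, q) = -4*f - 4*q (C(f, q) = (-5 + (5 + f + q))*(-4) = (f + q)*(-4) = -4*f - 4*q)
E(G, O) = (-1 + O)*(-2 - 8*G + 4*O) (E(G, O) = (-2 + (-4*(G - O) - 4*G))*(-1 + O) = (-2 + ((-4*G + 4*O) - 4*G))*(-1 + O) = (-2 + (-8*G + 4*O))*(-1 + O) = (-2 - 8*G + 4*O)*(-1 + O) = (-1 + O)*(-2 - 8*G + 4*O))
(E(3, -5)*(-14))*(-9) = ((2 - 6*(-5) + 8*3 - 4*(-5)*(-1*(-5) + 2*3))*(-14))*(-9) = ((2 + 30 + 24 - 4*(-5)*(5 + 6))*(-14))*(-9) = ((2 + 30 + 24 - 4*(-5)*11)*(-14))*(-9) = ((2 + 30 + 24 + 220)*(-14))*(-9) = (276*(-14))*(-9) = -3864*(-9) = 34776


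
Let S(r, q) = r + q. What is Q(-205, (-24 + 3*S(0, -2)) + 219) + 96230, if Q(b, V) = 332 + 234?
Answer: 96796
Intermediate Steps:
S(r, q) = q + r
Q(b, V) = 566
Q(-205, (-24 + 3*S(0, -2)) + 219) + 96230 = 566 + 96230 = 96796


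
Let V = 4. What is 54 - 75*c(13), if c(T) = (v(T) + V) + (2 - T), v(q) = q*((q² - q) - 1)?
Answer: -150546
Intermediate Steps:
v(q) = q*(-1 + q² - q)
c(T) = 6 - T + T*(-1 + T² - T) (c(T) = (T*(-1 + T² - T) + 4) + (2 - T) = (4 + T*(-1 + T² - T)) + (2 - T) = 6 - T + T*(-1 + T² - T))
54 - 75*c(13) = 54 - 75*(6 - 1*13 - 1*13*(1 + 13 - 1*13²)) = 54 - 75*(6 - 13 - 1*13*(1 + 13 - 1*169)) = 54 - 75*(6 - 13 - 1*13*(1 + 13 - 169)) = 54 - 75*(6 - 13 - 1*13*(-155)) = 54 - 75*(6 - 13 + 2015) = 54 - 75*2008 = 54 - 150600 = -150546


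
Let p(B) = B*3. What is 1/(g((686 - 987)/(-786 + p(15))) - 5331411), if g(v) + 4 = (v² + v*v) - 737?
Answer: -549081/2927783171110 ≈ -1.8754e-7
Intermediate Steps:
p(B) = 3*B
g(v) = -741 + 2*v² (g(v) = -4 + ((v² + v*v) - 737) = -4 + ((v² + v²) - 737) = -4 + (2*v² - 737) = -4 + (-737 + 2*v²) = -741 + 2*v²)
1/(g((686 - 987)/(-786 + p(15))) - 5331411) = 1/((-741 + 2*((686 - 987)/(-786 + 3*15))²) - 5331411) = 1/((-741 + 2*(-301/(-786 + 45))²) - 5331411) = 1/((-741 + 2*(-301/(-741))²) - 5331411) = 1/((-741 + 2*(-301*(-1/741))²) - 5331411) = 1/((-741 + 2*(301/741)²) - 5331411) = 1/((-741 + 2*(90601/549081)) - 5331411) = 1/((-741 + 181202/549081) - 5331411) = 1/(-406687819/549081 - 5331411) = 1/(-2927783171110/549081) = -549081/2927783171110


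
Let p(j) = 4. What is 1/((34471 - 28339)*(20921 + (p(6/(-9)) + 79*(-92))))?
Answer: 1/83744724 ≈ 1.1941e-8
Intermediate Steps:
1/((34471 - 28339)*(20921 + (p(6/(-9)) + 79*(-92)))) = 1/((34471 - 28339)*(20921 + (4 + 79*(-92)))) = 1/(6132*(20921 + (4 - 7268))) = 1/(6132*(20921 - 7264)) = 1/(6132*13657) = 1/83744724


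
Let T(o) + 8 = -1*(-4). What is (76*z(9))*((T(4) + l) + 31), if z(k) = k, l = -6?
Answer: 14364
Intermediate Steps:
T(o) = -4 (T(o) = -8 - 1*(-4) = -8 + 4 = -4)
(76*z(9))*((T(4) + l) + 31) = (76*9)*((-4 - 6) + 31) = 684*(-10 + 31) = 684*21 = 14364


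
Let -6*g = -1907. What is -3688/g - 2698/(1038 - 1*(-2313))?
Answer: -79296014/6390357 ≈ -12.409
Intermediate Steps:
g = 1907/6 (g = -⅙*(-1907) = 1907/6 ≈ 317.83)
-3688/g - 2698/(1038 - 1*(-2313)) = -3688/1907/6 - 2698/(1038 - 1*(-2313)) = -3688*6/1907 - 2698/(1038 + 2313) = -22128/1907 - 2698/3351 = -79296014/6390357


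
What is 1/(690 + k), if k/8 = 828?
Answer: 1/7314 ≈ 0.00013672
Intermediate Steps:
k = 6624 (k = 8*828 = 6624)
1/(690 + k) = 1/(690 + 6624) = 1/7314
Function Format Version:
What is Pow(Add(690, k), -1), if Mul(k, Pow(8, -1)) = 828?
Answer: Rational(1, 7314) ≈ 0.00013672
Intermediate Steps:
k = 6624 (k = Mul(8, 828) = 6624)
Pow(Add(690, k), -1) = Pow(Add(690, 6624), -1) = Pow(7314, -1) = Rational(1, 7314)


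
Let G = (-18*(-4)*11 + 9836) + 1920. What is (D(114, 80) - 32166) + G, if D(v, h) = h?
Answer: -19538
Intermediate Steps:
G = 12548 (G = (72*11 + 9836) + 1920 = (792 + 9836) + 1920 = 10628 + 1920 = 12548)
(D(114, 80) - 32166) + G = (80 - 32166) + 12548 = -32086 + 12548 = -19538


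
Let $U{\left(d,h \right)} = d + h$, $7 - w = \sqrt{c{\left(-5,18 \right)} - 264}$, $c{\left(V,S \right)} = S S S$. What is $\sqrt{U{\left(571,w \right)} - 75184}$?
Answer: $\sqrt{-74606 - 8 \sqrt{87}} \approx 273.28 i$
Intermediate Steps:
$c{\left(V,S \right)} = S^{3}$ ($c{\left(V,S \right)} = S^{2} S = S^{3}$)
$w = 7 - 8 \sqrt{87}$ ($w = 7 - \sqrt{18^{3} - 264} = 7 - \sqrt{5832 - 264} = 7 - \sqrt{5568} = 7 - 8 \sqrt{87} \approx -67.619$)
$\sqrt{U{\left(571,w \right)} - 75184} = \sqrt{\left(571 + \left(7 - 8 \sqrt{87}\right)\right) - 75184} = \sqrt{\left(578 - 8 \sqrt{87}\right) - 75184} = \sqrt{-74606 - 8 \sqrt{87}}$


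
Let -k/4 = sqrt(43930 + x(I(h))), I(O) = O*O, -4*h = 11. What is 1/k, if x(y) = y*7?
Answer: -sqrt(703727)/703727 ≈ -0.0011921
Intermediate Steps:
h = -11/4 (h = -1/4*11 = -11/4 ≈ -2.7500)
I(O) = O**2
x(y) = 7*y
k = -sqrt(703727) (k = -4*sqrt(43930 + 7*(-11/4)**2) = -4*sqrt(43930 + 7*(121/16)) = -4*sqrt(43930 + 847/16) = -sqrt(703727) ≈ -838.88)
1/k = 1/(-sqrt(703727)) = -sqrt(703727)/703727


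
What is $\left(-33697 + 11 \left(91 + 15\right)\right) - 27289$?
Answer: $-59820$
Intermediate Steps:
$\left(-33697 + 11 \left(91 + 15\right)\right) - 27289 = \left(-33697 + 11 \cdot 106\right) - 27289 = \left(-33697 + 1166\right) - 27289 = -32531 - 27289 = -59820$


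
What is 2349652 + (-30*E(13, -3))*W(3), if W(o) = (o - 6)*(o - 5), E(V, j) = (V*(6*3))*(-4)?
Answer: 2518132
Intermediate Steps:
E(V, j) = -72*V (E(V, j) = (V*18)*(-4) = (18*V)*(-4) = -72*V)
W(o) = (-6 + o)*(-5 + o)
2349652 + (-30*E(13, -3))*W(3) = 2349652 + (-(-2160)*13)*(30 + 3² - 11*3) = 2349652 + (-30*(-936))*(30 + 9 - 33) = 2349652 + 28080*6 = 2349652 + 168480 = 2518132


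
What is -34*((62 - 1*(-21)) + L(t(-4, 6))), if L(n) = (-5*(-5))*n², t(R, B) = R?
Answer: -16422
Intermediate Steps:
L(n) = 25*n²
-34*((62 - 1*(-21)) + L(t(-4, 6))) = -34*((62 - 1*(-21)) + 25*(-4)²) = -34*((62 + 21) + 25*16) = -34*(83 + 400) = -34*483 = -16422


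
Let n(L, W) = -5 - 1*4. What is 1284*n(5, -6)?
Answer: -11556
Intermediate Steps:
n(L, W) = -9 (n(L, W) = -5 - 4 = -9)
1284*n(5, -6) = 1284*(-9) = -11556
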